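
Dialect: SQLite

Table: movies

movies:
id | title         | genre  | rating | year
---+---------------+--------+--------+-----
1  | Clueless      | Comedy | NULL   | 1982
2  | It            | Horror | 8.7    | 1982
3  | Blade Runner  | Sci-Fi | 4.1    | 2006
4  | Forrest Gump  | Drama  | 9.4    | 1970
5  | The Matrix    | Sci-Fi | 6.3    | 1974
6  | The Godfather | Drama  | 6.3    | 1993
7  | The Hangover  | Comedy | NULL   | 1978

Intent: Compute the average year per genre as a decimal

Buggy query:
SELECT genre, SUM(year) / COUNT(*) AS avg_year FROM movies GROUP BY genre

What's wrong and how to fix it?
Bug: Both operands are integers, so '/' performs integer division and truncates

Fix: Multiply by 1.0 (or CAST to REAL) to force floating-point division

Corrected query:
SELECT genre, SUM(year) * 1.0 / COUNT(*) AS avg_year FROM movies GROUP BY genre

Result:
genre  | avg_year
-------+---------
Comedy | 1980    
Drama  | 1981.5  
Horror | 1982    
Sci-Fi | 1990    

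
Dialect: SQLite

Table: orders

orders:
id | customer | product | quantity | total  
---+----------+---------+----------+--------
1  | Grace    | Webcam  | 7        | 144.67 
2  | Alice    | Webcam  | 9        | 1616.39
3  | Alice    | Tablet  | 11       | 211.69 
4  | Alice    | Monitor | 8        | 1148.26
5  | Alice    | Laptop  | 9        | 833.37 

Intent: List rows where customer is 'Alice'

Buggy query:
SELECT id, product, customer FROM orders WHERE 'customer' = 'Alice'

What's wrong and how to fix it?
Bug: Single quotes denote string literals in SQL; the column name is being compared as a constant string

Fix: Remove the quotes around the column name (or use double quotes for an identifier)

Corrected query:
SELECT id, product, customer FROM orders WHERE customer = 'Alice'

Result:
id | product | customer
---+---------+---------
2  | Webcam  | Alice   
3  | Tablet  | Alice   
4  | Monitor | Alice   
5  | Laptop  | Alice   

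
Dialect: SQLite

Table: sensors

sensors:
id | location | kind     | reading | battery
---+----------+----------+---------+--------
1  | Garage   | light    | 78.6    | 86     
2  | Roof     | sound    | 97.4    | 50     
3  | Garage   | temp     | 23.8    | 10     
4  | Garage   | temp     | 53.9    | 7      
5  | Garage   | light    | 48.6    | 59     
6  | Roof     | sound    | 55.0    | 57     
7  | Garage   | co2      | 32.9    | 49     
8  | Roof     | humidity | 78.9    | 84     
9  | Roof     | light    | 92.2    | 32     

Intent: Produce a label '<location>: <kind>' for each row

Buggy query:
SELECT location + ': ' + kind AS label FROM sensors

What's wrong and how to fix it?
Bug: SQLite uses || for string concatenation; + coerces text to numbers (yielding 0)

Fix: Use the || operator for string concatenation

Corrected query:
SELECT location || ': ' || kind AS label FROM sensors

Result:
label         
--------------
Garage: light 
Roof: sound   
Garage: temp  
Garage: temp  
Garage: light 
Roof: sound   
Garage: co2   
Roof: humidity
Roof: light   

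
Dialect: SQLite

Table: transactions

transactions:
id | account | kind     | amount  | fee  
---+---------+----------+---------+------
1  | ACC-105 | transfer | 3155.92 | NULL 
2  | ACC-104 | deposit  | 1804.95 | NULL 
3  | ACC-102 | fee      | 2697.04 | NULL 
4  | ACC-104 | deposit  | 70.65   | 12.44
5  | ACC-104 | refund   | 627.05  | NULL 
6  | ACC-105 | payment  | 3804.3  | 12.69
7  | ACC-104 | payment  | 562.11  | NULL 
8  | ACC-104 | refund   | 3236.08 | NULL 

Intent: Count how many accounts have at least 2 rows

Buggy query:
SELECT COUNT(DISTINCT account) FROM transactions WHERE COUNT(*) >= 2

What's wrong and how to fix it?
Bug: COUNT(*) cannot appear in WHERE; the per-group count doesn't exist yet

Fix: Group first with HAVING COUNT(*) >= 2, then COUNT the resulting groups

Corrected query:
SELECT COUNT(*) FROM (SELECT account FROM transactions GROUP BY account HAVING COUNT(*) >= 2)

Result:
COUNT(*)
--------
2       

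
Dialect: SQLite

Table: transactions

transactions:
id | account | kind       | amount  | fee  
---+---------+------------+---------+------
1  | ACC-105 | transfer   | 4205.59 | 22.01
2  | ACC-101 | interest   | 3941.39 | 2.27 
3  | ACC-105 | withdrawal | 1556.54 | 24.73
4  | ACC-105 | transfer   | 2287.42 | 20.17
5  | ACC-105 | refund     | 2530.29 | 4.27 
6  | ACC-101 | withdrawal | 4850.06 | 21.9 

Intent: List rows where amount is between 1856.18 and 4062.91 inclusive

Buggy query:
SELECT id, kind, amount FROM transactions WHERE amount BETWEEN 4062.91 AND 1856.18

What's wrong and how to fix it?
Bug: The bounds are reversed; BETWEEN a AND b requires a <= b to match anything

Fix: Write BETWEEN 1856.18 AND 4062.91

Corrected query:
SELECT id, kind, amount FROM transactions WHERE amount BETWEEN 1856.18 AND 4062.91

Result:
id | kind     | amount 
---+----------+--------
2  | interest | 3941.39
4  | transfer | 2287.42
5  | refund   | 2530.29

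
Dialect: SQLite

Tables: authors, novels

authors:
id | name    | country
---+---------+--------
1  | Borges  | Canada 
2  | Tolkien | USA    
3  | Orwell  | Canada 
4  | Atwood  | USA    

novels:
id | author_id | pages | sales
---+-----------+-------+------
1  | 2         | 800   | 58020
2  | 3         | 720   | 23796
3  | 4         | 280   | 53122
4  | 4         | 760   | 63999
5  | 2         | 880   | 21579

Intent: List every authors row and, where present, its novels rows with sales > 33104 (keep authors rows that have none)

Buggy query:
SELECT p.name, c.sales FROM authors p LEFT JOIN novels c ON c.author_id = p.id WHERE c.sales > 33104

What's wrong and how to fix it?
Bug: Filtering c.sales in WHERE discards the NULL rows produced by LEFT JOIN, turning it into an inner join

Fix: Move the right-table condition into the ON clause so unmatched parents are kept

Corrected query:
SELECT p.name, c.sales FROM authors p LEFT JOIN novels c ON c.author_id = p.id AND c.sales > 33104

Result:
name    | sales
--------+------
Borges  | NULL 
Tolkien | 58020
Orwell  | NULL 
Atwood  | 53122
Atwood  | 63999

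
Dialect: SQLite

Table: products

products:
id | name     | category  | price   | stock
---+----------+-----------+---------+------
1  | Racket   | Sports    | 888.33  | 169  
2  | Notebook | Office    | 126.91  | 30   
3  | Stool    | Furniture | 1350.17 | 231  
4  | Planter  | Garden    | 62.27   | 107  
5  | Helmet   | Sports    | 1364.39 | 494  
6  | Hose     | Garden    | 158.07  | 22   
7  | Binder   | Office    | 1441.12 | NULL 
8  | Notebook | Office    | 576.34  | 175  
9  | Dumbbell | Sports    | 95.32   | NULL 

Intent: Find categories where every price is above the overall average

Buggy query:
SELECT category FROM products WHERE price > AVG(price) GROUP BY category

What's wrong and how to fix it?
Bug: AVG() is an aggregate; it can't sit directly in WHERE

Fix: Compute the overall average in a scalar subquery and compare each group's MIN against it in HAVING

Corrected query:
SELECT category FROM products GROUP BY category HAVING MIN(price) > (SELECT AVG(price) FROM products)

Result:
category 
---------
Furniture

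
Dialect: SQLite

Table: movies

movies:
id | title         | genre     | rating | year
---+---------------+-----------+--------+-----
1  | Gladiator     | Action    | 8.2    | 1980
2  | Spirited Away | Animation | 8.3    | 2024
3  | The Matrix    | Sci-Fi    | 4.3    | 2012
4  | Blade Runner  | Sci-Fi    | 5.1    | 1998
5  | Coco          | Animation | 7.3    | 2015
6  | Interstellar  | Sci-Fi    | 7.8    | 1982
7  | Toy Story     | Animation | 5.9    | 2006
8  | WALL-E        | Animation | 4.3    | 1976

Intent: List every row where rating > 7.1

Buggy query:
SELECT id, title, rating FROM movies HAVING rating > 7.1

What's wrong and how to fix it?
Bug: HAVING filters the output of aggregation, but this query has no GROUP BY and no aggregate functions, so SQLite rejects it (HAVING clause on a non-aggregate query); the condition here is per row

Fix: Replace HAVING with WHERE since the condition applies to individual rows

Corrected query:
SELECT id, title, rating FROM movies WHERE rating > 7.1

Result:
id | title         | rating
---+---------------+-------
1  | Gladiator     | 8.2   
2  | Spirited Away | 8.3   
5  | Coco          | 7.3   
6  | Interstellar  | 7.8   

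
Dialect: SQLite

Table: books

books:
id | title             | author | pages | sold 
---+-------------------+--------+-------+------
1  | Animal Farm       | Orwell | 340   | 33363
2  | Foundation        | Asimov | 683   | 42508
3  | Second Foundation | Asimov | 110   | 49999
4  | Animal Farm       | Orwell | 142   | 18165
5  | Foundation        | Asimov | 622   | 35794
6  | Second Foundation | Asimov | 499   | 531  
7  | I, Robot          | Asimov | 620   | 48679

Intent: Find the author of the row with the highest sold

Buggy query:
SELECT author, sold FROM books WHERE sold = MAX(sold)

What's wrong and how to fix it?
Bug: WHERE is evaluated per row; an aggregate over the whole table isn't defined there

Fix: Use a subquery: WHERE sold = (SELECT MAX(sold) FROM books)

Corrected query:
SELECT author, sold FROM books WHERE sold = (SELECT MAX(sold) FROM books)

Result:
author | sold 
-------+------
Asimov | 49999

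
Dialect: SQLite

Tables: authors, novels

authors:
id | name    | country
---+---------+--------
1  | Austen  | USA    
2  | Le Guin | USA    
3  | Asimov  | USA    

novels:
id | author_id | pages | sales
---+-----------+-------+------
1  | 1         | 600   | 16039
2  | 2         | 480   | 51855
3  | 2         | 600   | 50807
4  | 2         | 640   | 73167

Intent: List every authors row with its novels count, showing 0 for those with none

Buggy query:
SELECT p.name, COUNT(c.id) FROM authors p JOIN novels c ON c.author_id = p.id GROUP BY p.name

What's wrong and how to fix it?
Bug: An inner join excludes parents with zero children

Fix: Switch to LEFT JOIN to retain unmatched parent rows

Corrected query:
SELECT p.name, COUNT(c.id) FROM authors p LEFT JOIN novels c ON c.author_id = p.id GROUP BY p.name

Result:
name    | COUNT(c.id)
--------+------------
Asimov  | 0          
Austen  | 1          
Le Guin | 3          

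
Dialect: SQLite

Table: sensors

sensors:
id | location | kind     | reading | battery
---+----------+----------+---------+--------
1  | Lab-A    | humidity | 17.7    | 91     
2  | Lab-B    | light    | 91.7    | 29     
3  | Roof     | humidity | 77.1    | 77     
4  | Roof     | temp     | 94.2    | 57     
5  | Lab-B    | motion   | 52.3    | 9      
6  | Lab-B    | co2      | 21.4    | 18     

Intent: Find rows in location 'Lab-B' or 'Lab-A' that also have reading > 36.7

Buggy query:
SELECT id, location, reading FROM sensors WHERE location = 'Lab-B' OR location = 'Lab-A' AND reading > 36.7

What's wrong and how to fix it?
Bug: Without parentheses, AND is evaluated before OR, so the reading filter only applies to the 'Lab-A' branch

Fix: Add parentheses around the OR so the AND applies to both alternatives

Corrected query:
SELECT id, location, reading FROM sensors WHERE (location = 'Lab-B' OR location = 'Lab-A') AND reading > 36.7

Result:
id | location | reading
---+----------+--------
2  | Lab-B    | 91.7   
5  | Lab-B    | 52.3   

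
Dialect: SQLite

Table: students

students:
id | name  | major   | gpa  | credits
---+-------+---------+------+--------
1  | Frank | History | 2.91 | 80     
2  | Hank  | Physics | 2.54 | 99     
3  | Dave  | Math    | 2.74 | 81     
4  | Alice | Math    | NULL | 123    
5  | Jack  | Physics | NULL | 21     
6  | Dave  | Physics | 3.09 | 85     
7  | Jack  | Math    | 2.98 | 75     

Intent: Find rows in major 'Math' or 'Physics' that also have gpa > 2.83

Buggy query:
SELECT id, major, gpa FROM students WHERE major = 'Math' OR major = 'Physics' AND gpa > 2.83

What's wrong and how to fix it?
Bug: AND binds tighter than OR, so this parses as major = 'Math' OR (major = 'Physics' AND gpa > 2.83)

Fix: Group the OR with parentheses (or use IN), then AND the threshold

Corrected query:
SELECT id, major, gpa FROM students WHERE (major = 'Math' OR major = 'Physics') AND gpa > 2.83

Result:
id | major   | gpa 
---+---------+-----
6  | Physics | 3.09
7  | Math    | 2.98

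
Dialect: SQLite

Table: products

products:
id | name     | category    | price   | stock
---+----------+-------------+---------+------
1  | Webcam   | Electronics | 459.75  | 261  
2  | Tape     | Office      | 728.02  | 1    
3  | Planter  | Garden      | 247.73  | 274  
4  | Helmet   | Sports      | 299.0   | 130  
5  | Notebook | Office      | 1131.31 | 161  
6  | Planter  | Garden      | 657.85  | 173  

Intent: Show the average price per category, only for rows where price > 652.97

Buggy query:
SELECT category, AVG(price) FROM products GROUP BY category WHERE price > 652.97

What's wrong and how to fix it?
Bug: Row-level WHERE must come before GROUP BY in the clause order

Fix: Move the WHERE clause before GROUP BY

Corrected query:
SELECT category, AVG(price) FROM products WHERE price > 652.97 GROUP BY category

Result:
category | AVG(price)
---------+-----------
Garden   | 657.85    
Office   | 929.665   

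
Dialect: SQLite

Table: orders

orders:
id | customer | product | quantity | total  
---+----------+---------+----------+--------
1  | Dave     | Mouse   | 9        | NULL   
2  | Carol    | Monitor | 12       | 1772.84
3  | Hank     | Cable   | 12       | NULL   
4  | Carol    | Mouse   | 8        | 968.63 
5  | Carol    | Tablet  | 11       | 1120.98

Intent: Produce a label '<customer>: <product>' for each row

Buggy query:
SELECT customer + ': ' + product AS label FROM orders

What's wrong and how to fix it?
Bug: '+' is numeric addition; on text columns SQLite converts them to 0 instead of concatenating

Fix: Use the || operator for string concatenation

Corrected query:
SELECT customer || ': ' || product AS label FROM orders

Result:
label         
--------------
Dave: Mouse   
Carol: Monitor
Hank: Cable   
Carol: Mouse  
Carol: Tablet 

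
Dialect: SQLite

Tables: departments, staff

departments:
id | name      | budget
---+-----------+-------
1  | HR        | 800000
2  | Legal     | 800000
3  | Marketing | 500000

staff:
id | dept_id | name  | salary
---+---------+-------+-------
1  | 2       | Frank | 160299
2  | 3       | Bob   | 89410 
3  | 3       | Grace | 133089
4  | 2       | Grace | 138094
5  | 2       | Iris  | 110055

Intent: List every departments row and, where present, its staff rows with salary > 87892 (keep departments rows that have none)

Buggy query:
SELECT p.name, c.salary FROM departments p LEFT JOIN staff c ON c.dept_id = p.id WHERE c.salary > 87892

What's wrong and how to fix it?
Bug: A WHERE condition on the right-hand table after LEFT JOIN drops unmatched parents

Fix: Move the right-table condition into the ON clause so unmatched parents are kept

Corrected query:
SELECT p.name, c.salary FROM departments p LEFT JOIN staff c ON c.dept_id = p.id AND c.salary > 87892

Result:
name      | salary
----------+-------
HR        | NULL  
Legal     | 110055
Legal     | 138094
Legal     | 160299
Marketing | 89410 
Marketing | 133089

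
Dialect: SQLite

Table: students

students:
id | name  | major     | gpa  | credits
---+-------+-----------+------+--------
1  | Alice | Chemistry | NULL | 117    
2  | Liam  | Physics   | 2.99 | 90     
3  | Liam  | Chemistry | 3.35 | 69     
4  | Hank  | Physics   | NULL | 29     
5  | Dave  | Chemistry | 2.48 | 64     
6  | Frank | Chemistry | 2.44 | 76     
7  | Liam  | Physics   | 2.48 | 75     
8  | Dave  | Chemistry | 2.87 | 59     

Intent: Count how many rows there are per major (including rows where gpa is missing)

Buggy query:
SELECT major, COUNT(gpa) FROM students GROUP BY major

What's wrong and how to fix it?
Bug: COUNT(gpa) skips NULLs, so groups with missing gpa are undercounted

Fix: Use COUNT(*) to count all rows regardless of NULL

Corrected query:
SELECT major, COUNT(*) FROM students GROUP BY major

Result:
major     | COUNT(*)
----------+---------
Chemistry | 5       
Physics   | 3       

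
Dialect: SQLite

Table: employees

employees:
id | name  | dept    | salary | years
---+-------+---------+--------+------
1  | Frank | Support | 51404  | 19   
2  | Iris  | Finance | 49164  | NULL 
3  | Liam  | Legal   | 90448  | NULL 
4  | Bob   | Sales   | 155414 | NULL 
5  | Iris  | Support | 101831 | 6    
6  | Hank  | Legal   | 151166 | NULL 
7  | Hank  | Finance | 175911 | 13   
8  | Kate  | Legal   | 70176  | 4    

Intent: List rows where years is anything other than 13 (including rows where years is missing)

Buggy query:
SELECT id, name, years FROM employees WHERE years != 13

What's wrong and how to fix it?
Bug: Inequality against NULL is unknown, not true; rows with NULL are dropped

Fix: Handle NULL separately with IS NULL alongside the inequality

Corrected query:
SELECT id, name, years FROM employees WHERE years != 13 OR years IS NULL

Result:
id | name  | years
---+-------+------
1  | Frank | 19   
2  | Iris  | NULL 
3  | Liam  | NULL 
4  | Bob   | NULL 
5  | Iris  | 6    
6  | Hank  | NULL 
8  | Kate  | 4    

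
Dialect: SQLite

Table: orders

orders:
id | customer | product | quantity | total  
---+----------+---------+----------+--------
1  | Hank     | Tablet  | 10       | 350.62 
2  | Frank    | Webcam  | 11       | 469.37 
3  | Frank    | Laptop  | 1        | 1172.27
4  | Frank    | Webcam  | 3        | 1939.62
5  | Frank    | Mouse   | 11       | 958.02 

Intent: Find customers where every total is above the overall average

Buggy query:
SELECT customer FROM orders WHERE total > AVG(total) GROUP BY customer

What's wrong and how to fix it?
Bug: WHERE evaluates per row before aggregation, so AVG() is unavailable

Fix: Compute the overall average in a scalar subquery and compare each group's MIN against it in HAVING

Corrected query:
SELECT customer FROM orders GROUP BY customer HAVING MIN(total) > (SELECT AVG(total) FROM orders)

Result:
(no rows)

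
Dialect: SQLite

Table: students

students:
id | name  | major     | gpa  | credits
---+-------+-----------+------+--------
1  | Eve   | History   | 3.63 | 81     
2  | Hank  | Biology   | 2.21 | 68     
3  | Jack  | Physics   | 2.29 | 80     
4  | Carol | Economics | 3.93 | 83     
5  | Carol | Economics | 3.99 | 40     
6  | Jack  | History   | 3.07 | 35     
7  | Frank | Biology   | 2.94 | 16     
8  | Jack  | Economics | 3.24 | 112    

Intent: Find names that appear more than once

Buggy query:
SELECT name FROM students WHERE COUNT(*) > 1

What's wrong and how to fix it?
Bug: WHERE can't reference COUNT(*); aggregates are computed after WHERE

Fix: GROUP BY name, then filter groups with HAVING COUNT(*) > 1

Corrected query:
SELECT name FROM students GROUP BY name HAVING COUNT(*) > 1

Result:
name 
-----
Carol
Jack 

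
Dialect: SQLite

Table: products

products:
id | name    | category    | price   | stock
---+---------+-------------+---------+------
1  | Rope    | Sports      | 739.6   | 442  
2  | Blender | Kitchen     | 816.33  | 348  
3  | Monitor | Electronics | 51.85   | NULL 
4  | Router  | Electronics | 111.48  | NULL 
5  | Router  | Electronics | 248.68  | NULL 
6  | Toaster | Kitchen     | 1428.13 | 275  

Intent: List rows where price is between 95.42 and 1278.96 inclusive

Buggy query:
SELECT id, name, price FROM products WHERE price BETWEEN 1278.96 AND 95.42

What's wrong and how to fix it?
Bug: The bounds are reversed; BETWEEN a AND b requires a <= b to match anything

Fix: Swap the bounds so the smaller value comes first

Corrected query:
SELECT id, name, price FROM products WHERE price BETWEEN 95.42 AND 1278.96

Result:
id | name    | price 
---+---------+-------
1  | Rope    | 739.6 
2  | Blender | 816.33
4  | Router  | 111.48
5  | Router  | 248.68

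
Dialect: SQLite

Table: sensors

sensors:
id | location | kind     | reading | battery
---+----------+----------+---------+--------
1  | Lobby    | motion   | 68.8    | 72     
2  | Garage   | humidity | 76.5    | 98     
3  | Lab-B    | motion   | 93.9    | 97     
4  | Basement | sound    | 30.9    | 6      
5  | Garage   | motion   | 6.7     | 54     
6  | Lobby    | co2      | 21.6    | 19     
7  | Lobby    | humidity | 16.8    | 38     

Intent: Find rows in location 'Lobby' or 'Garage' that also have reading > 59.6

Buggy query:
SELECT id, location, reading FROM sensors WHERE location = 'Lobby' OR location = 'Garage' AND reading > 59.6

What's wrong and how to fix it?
Bug: Without parentheses, AND is evaluated before OR, so the reading filter only applies to the 'Garage' branch

Fix: Group the OR with parentheses (or use IN), then AND the threshold

Corrected query:
SELECT id, location, reading FROM sensors WHERE (location = 'Lobby' OR location = 'Garage') AND reading > 59.6

Result:
id | location | reading
---+----------+--------
1  | Lobby    | 68.8   
2  | Garage   | 76.5   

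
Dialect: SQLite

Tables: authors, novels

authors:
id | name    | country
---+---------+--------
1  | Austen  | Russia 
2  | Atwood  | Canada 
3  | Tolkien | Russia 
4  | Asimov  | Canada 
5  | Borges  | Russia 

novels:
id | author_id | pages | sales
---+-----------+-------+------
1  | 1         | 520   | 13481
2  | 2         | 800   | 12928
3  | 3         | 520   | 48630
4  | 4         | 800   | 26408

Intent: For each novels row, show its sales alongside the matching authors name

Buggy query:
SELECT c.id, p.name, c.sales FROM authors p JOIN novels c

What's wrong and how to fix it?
Bug: Missing join condition: each novels row is matched to all authors rows instead of just its own

Fix: Add ON c.author_id = p.id to the JOIN

Corrected query:
SELECT c.id, p.name, c.sales FROM authors p JOIN novels c ON c.author_id = p.id

Result:
id | name    | sales
---+---------+------
1  | Austen  | 13481
2  | Atwood  | 12928
3  | Tolkien | 48630
4  | Asimov  | 26408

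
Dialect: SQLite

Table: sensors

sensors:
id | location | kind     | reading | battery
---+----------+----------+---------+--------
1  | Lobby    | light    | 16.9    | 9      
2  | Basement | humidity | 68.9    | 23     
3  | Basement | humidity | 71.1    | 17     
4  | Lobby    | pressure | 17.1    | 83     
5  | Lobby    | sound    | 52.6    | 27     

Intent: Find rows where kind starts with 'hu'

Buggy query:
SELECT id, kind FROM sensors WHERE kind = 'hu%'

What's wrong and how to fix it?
Bug: Wildcards only work with LIKE; '=' treats '%' as a literal character

Fix: Replace '=' with LIKE so 'hu%' is treated as a pattern

Corrected query:
SELECT id, kind FROM sensors WHERE kind LIKE 'hu%'

Result:
id | kind    
---+---------
2  | humidity
3  | humidity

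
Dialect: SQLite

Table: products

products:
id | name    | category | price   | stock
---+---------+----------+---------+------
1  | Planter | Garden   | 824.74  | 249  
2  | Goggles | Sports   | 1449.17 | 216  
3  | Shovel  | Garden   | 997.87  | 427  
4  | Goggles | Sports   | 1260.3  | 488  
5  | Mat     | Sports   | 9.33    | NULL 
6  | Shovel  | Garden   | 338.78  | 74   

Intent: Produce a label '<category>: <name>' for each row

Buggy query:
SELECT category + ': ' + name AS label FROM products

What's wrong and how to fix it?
Bug: '+' is numeric addition; on text columns SQLite converts them to 0 instead of concatenating

Fix: Use the || operator for string concatenation

Corrected query:
SELECT category || ': ' || name AS label FROM products

Result:
label          
---------------
Garden: Planter
Sports: Goggles
Garden: Shovel 
Sports: Goggles
Sports: Mat    
Garden: Shovel 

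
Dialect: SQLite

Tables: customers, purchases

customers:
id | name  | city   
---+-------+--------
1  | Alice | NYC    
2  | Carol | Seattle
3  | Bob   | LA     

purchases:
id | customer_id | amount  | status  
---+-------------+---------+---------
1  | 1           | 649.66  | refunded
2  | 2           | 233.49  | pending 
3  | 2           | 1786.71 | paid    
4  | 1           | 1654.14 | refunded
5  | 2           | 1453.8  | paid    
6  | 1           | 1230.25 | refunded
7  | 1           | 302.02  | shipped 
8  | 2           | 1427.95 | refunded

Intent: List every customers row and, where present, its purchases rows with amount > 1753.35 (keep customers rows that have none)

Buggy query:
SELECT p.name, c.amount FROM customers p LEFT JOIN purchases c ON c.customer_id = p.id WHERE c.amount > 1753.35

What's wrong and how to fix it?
Bug: A WHERE condition on the right-hand table after LEFT JOIN drops unmatched parents

Fix: Put 'c.amount > 1753.35' in the JOIN's ON clause instead of WHERE

Corrected query:
SELECT p.name, c.amount FROM customers p LEFT JOIN purchases c ON c.customer_id = p.id AND c.amount > 1753.35

Result:
name  | amount 
------+--------
Alice | NULL   
Carol | 1786.71
Bob   | NULL   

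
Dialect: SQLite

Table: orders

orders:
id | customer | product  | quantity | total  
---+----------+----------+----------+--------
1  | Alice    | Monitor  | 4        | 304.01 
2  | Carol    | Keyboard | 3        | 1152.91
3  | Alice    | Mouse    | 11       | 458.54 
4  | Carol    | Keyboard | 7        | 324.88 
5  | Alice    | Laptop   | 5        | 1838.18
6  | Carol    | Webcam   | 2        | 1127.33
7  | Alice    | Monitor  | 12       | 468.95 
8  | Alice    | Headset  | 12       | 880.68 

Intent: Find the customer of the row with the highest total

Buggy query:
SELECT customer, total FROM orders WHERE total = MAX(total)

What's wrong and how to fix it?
Bug: MAX(total) is an aggregate and cannot be used directly in WHERE

Fix: Wrap MAX in a scalar subquery so WHERE compares against a single value

Corrected query:
SELECT customer, total FROM orders WHERE total = (SELECT MAX(total) FROM orders)

Result:
customer | total  
---------+--------
Alice    | 1838.18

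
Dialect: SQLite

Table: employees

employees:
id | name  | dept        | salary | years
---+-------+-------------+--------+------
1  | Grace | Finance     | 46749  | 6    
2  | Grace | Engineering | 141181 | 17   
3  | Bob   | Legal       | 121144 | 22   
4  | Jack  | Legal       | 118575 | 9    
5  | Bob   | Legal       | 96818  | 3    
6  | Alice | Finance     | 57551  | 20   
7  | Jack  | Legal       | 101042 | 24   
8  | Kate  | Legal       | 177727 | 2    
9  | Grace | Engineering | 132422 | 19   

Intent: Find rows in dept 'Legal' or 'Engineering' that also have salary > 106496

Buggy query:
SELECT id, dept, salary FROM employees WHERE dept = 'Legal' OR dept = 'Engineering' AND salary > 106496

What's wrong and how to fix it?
Bug: AND binds tighter than OR, so this parses as dept = 'Legal' OR (dept = 'Engineering' AND salary > 106496)

Fix: Add parentheses around the OR so the AND applies to both alternatives

Corrected query:
SELECT id, dept, salary FROM employees WHERE (dept = 'Legal' OR dept = 'Engineering') AND salary > 106496

Result:
id | dept        | salary
---+-------------+-------
2  | Engineering | 141181
3  | Legal       | 121144
4  | Legal       | 118575
8  | Legal       | 177727
9  | Engineering | 132422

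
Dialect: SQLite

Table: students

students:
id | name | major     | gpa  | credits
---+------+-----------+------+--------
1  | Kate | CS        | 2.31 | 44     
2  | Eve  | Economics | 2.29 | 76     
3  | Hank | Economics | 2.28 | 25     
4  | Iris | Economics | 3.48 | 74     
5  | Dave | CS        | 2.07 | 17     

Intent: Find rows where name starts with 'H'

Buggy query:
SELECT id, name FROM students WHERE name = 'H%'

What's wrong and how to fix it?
Bug: '=' compares the literal string including the % character; pattern matching needs LIKE

Fix: Use LIKE for wildcard pattern matching

Corrected query:
SELECT id, name FROM students WHERE name LIKE 'H%'

Result:
id | name
---+-----
3  | Hank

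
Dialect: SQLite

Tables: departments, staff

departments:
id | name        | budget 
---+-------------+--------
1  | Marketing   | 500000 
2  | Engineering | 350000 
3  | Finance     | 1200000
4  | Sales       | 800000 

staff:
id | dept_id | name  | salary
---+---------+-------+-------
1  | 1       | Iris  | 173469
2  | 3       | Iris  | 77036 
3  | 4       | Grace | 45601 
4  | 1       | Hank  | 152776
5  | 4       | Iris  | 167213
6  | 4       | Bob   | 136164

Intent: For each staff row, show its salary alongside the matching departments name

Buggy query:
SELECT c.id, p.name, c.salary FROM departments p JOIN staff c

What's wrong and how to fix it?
Bug: Missing join condition: each staff row is matched to all departments rows instead of just its own

Fix: Specify the join condition linking the foreign key to the parent id

Corrected query:
SELECT c.id, p.name, c.salary FROM departments p JOIN staff c ON c.dept_id = p.id

Result:
id | name      | salary
---+-----------+-------
1  | Marketing | 173469
2  | Finance   | 77036 
3  | Sales     | 45601 
4  | Marketing | 152776
5  | Sales     | 167213
6  | Sales     | 136164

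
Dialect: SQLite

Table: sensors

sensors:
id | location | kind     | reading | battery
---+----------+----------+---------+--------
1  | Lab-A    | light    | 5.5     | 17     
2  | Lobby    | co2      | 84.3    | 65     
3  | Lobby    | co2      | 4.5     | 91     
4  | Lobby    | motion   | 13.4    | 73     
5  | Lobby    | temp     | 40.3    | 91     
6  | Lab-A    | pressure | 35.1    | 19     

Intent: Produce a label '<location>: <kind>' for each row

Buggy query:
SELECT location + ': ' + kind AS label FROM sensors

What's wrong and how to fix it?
Bug: '+' is numeric addition; on text columns SQLite converts them to 0 instead of concatenating

Fix: Replace + with || to concatenate text

Corrected query:
SELECT location || ': ' || kind AS label FROM sensors

Result:
label          
---------------
Lab-A: light   
Lobby: co2     
Lobby: co2     
Lobby: motion  
Lobby: temp    
Lab-A: pressure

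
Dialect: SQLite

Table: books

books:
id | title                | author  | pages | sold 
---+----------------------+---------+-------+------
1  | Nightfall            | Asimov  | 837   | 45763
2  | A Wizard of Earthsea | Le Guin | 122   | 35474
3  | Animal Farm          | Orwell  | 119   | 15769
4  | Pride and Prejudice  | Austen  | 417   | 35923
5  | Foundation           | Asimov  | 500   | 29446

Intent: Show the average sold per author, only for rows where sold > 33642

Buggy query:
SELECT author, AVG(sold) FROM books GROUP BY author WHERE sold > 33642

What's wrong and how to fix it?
Bug: WHERE cannot follow GROUP BY

Fix: Move the WHERE clause before GROUP BY

Corrected query:
SELECT author, AVG(sold) FROM books WHERE sold > 33642 GROUP BY author

Result:
author  | AVG(sold)
--------+----------
Asimov  | 45763    
Austen  | 35923    
Le Guin | 35474    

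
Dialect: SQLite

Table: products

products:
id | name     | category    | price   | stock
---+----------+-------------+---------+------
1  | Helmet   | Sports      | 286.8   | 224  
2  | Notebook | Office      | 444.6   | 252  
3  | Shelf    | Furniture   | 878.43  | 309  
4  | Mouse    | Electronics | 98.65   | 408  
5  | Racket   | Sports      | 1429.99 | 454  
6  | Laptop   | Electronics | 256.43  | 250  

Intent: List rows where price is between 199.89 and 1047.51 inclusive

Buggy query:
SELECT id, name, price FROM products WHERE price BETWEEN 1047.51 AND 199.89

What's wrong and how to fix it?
Bug: The bounds are reversed; BETWEEN a AND b requires a <= b to match anything

Fix: Write BETWEEN 199.89 AND 1047.51

Corrected query:
SELECT id, name, price FROM products WHERE price BETWEEN 199.89 AND 1047.51

Result:
id | name     | price 
---+----------+-------
1  | Helmet   | 286.8 
2  | Notebook | 444.6 
3  | Shelf    | 878.43
6  | Laptop   | 256.43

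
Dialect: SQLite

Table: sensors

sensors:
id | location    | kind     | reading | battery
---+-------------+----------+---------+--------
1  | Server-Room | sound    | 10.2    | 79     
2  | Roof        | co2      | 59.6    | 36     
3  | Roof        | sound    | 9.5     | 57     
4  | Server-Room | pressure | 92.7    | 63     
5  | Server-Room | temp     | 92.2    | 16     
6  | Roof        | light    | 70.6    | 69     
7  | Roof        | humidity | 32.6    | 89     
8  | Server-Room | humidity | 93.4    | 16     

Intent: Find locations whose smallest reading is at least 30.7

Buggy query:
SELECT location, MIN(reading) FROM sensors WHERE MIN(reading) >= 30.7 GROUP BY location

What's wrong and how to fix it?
Bug: Aggregates like MIN are computed per group after WHERE runs

Fix: Replace WHERE with HAVING after the GROUP BY

Corrected query:
SELECT location, MIN(reading) FROM sensors GROUP BY location HAVING MIN(reading) >= 30.7

Result:
(no rows)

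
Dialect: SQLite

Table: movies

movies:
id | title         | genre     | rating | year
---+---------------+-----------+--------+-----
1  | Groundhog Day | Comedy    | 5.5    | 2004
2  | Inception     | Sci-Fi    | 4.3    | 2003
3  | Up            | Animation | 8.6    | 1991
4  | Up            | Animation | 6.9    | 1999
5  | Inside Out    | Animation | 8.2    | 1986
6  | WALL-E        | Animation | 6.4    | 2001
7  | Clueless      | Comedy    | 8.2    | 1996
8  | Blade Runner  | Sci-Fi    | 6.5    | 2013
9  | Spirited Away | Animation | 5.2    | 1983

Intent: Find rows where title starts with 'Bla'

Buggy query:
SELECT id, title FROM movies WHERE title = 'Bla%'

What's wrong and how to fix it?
Bug: Wildcards only work with LIKE; '=' treats '%' as a literal character

Fix: Use LIKE for wildcard pattern matching

Corrected query:
SELECT id, title FROM movies WHERE title LIKE 'Bla%'

Result:
id | title       
---+-------------
8  | Blade Runner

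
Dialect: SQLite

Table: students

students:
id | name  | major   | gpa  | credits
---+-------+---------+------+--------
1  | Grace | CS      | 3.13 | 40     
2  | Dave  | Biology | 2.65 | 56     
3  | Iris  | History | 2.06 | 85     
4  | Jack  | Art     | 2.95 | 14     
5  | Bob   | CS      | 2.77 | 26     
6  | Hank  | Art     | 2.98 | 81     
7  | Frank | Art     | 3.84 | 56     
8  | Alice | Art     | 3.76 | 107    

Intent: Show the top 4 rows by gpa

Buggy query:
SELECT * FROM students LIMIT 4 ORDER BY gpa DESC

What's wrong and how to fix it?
Bug: LIMIT must come after ORDER BY

Fix: Sort with ORDER BY, then apply LIMIT

Corrected query:
SELECT * FROM students ORDER BY gpa DESC LIMIT 4

Result:
id | name  | major | gpa  | credits
---+-------+-------+------+--------
7  | Frank | Art   | 3.84 | 56     
8  | Alice | Art   | 3.76 | 107    
1  | Grace | CS    | 3.13 | 40     
6  | Hank  | Art   | 2.98 | 81     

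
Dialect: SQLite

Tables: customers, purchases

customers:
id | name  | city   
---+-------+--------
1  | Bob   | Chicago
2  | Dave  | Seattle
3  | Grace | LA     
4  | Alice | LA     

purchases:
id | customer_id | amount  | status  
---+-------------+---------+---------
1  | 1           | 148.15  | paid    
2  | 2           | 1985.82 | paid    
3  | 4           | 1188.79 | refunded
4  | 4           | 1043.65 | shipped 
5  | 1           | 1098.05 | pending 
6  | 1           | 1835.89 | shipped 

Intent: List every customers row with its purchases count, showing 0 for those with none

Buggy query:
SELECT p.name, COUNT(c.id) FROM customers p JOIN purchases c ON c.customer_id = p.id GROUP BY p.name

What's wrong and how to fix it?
Bug: INNER JOIN drops customers rows that have no matching purchases rows

Fix: Use LEFT JOIN so parents without children still appear (COUNT(c.id) gives 0)

Corrected query:
SELECT p.name, COUNT(c.id) FROM customers p LEFT JOIN purchases c ON c.customer_id = p.id GROUP BY p.name

Result:
name  | COUNT(c.id)
------+------------
Alice | 2          
Bob   | 3          
Dave  | 1          
Grace | 0          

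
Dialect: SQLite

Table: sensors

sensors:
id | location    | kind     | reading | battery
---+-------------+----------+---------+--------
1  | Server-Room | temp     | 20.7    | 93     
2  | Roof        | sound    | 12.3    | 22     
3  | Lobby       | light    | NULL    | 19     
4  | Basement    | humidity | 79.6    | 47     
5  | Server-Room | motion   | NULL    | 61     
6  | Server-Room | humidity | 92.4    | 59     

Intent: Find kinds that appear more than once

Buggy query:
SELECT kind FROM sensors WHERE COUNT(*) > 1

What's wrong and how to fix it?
Bug: WHERE can't reference COUNT(*); aggregates are computed after WHERE

Fix: Group first, then use HAVING for the count condition

Corrected query:
SELECT kind FROM sensors GROUP BY kind HAVING COUNT(*) > 1

Result:
kind    
--------
humidity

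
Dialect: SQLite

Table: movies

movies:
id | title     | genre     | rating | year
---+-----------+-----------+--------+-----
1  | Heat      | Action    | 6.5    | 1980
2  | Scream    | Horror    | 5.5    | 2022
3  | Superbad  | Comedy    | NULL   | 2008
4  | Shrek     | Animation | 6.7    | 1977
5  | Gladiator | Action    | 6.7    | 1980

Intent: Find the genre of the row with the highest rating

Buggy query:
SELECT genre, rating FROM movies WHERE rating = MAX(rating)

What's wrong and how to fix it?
Bug: WHERE is evaluated per row; an aggregate over the whole table isn't defined there

Fix: Use a subquery: WHERE rating = (SELECT MAX(rating) FROM movies)

Corrected query:
SELECT genre, rating FROM movies WHERE rating = (SELECT MAX(rating) FROM movies)

Result:
genre     | rating
----------+-------
Animation | 6.7   
Action    | 6.7   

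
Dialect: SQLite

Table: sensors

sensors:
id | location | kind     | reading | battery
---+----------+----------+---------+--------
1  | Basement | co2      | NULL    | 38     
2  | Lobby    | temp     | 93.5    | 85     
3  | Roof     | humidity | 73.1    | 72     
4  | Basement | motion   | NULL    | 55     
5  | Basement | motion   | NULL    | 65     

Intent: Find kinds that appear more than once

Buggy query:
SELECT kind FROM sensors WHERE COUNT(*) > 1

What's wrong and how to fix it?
Bug: WHERE can't reference COUNT(*); aggregates are computed after WHERE

Fix: Group first, then use HAVING for the count condition

Corrected query:
SELECT kind FROM sensors GROUP BY kind HAVING COUNT(*) > 1

Result:
kind  
------
motion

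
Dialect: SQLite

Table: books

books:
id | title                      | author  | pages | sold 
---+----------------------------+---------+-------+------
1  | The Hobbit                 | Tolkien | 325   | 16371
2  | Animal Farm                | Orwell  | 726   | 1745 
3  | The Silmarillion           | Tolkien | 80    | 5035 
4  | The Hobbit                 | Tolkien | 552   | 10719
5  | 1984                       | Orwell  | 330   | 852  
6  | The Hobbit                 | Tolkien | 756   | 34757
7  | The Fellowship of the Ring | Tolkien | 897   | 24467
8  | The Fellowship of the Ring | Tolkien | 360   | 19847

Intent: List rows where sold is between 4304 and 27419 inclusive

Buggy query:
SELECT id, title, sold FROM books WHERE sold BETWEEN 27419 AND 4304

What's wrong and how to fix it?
Bug: BETWEEN expects the lower bound first; with 27419 AND 4304 the range is empty

Fix: Write BETWEEN 4304 AND 27419

Corrected query:
SELECT id, title, sold FROM books WHERE sold BETWEEN 4304 AND 27419

Result:
id | title                      | sold 
---+----------------------------+------
1  | The Hobbit                 | 16371
3  | The Silmarillion           | 5035 
4  | The Hobbit                 | 10719
7  | The Fellowship of the Ring | 24467
8  | The Fellowship of the Ring | 19847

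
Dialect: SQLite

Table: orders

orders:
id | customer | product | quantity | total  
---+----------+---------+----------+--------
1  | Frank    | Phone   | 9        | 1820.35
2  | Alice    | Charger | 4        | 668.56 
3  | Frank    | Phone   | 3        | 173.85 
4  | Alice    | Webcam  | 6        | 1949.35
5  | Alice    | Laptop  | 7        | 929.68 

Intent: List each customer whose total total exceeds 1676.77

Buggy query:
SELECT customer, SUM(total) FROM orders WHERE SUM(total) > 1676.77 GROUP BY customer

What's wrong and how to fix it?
Bug: SUM(total) is an aggregate, but WHERE filters rows before aggregation

Fix: Move the aggregate condition to a HAVING clause

Corrected query:
SELECT customer, SUM(total) FROM orders GROUP BY customer HAVING SUM(total) > 1676.77

Result:
customer | SUM(total)
---------+-----------
Alice    | 3547.59   
Frank    | 1994.2    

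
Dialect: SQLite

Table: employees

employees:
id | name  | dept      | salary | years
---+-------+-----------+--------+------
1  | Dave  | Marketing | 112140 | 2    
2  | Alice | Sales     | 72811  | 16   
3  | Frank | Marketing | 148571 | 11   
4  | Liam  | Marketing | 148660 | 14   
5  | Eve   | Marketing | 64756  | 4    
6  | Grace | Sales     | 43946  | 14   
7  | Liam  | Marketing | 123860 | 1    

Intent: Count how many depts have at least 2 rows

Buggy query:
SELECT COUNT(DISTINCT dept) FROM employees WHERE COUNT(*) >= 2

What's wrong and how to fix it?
Bug: WHERE filters individual rows, not groups, so a group-level COUNT is invalid there

Fix: Use a subquery that GROUPs and filters with HAVING, then count its rows

Corrected query:
SELECT COUNT(*) FROM (SELECT dept FROM employees GROUP BY dept HAVING COUNT(*) >= 2)

Result:
COUNT(*)
--------
2       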